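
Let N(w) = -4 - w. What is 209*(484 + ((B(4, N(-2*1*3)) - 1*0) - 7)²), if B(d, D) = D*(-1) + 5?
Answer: 104500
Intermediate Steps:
B(d, D) = 5 - D (B(d, D) = -D + 5 = 5 - D)
209*(484 + ((B(4, N(-2*1*3)) - 1*0) - 7)²) = 209*(484 + (((5 - (-4 - (-2*1)*3)) - 1*0) - 7)²) = 209*(484 + (((5 - (-4 - (-2)*3)) + 0) - 7)²) = 209*(484 + (((5 - (-4 - 1*(-6))) + 0) - 7)²) = 209*(484 + (((5 - (-4 + 6)) + 0) - 7)²) = 209*(484 + (((5 - 1*2) + 0) - 7)²) = 209*(484 + (((5 - 2) + 0) - 7)²) = 209*(484 + ((3 + 0) - 7)²) = 209*(484 + (3 - 7)²) = 209*(484 + (-4)²) = 209*(484 + 16) = 209*500 = 104500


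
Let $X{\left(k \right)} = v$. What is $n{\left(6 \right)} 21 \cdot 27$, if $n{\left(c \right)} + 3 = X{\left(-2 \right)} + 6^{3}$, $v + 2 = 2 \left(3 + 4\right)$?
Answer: $127575$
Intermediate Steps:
$v = 12$ ($v = -2 + 2 \left(3 + 4\right) = -2 + 2 \cdot 7 = -2 + 14 = 12$)
$X{\left(k \right)} = 12$
$n{\left(c \right)} = 225$ ($n{\left(c \right)} = -3 + \left(12 + 6^{3}\right) = -3 + \left(12 + 216\right) = -3 + 228 = 225$)
$n{\left(6 \right)} 21 \cdot 27 = 225 \cdot 21 \cdot 27 = 4725 \cdot 27 = 127575$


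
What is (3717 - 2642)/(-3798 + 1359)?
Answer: -1075/2439 ≈ -0.44075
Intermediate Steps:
(3717 - 2642)/(-3798 + 1359) = 1075/(-2439) = 1075*(-1/2439) = -1075/2439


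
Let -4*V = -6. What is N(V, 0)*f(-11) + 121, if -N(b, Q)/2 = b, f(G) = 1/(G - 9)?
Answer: 2423/20 ≈ 121.15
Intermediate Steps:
V = 3/2 (V = -¼*(-6) = 3/2 ≈ 1.5000)
f(G) = 1/(-9 + G)
N(b, Q) = -2*b
N(V, 0)*f(-11) + 121 = (-2*3/2)/(-9 - 11) + 121 = -3/(-20) + 121 = -3*(-1/20) + 121 = 3/20 + 121 = 2423/20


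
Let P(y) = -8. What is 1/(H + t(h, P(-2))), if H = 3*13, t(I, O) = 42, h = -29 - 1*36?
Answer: 1/81 ≈ 0.012346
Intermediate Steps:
h = -65 (h = -29 - 36 = -65)
H = 39
1/(H + t(h, P(-2))) = 1/(39 + 42) = 1/81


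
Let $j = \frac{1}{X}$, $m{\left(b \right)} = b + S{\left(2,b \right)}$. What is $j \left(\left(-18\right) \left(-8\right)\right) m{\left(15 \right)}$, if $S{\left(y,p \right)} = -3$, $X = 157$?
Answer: $\frac{1728}{157} \approx 11.006$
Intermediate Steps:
$m{\left(b \right)} = -3 + b$ ($m{\left(b \right)} = b - 3 = -3 + b$)
$j = \frac{1}{157} \approx 0.0063694$
$j \left(\left(-18\right) \left(-8\right)\right) m{\left(15 \right)} = \frac{\left(-18\right) \left(-8\right)}{157} \left(-3 + 15\right) = \frac{1}{157} \cdot 144 \cdot 12 = \frac{144}{157} \cdot 12 = \frac{1728}{157}$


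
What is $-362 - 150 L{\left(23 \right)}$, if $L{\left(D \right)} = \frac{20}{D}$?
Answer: $- \frac{11326}{23} \approx -492.43$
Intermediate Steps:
$-362 - 150 L{\left(23 \right)} = -362 - 150 \cdot \frac{20}{23} = -362 - 150 \cdot 20 \cdot \frac{1}{23} = -362 - \frac{3000}{23} = - \frac{11326}{23}$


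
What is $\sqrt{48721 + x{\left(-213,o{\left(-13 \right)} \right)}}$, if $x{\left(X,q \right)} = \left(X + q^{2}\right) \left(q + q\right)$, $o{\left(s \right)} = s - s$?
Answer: $\sqrt{48721} \approx 220.73$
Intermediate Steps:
$o{\left(s \right)} = 0$
$x{\left(X,q \right)} = 2 q \left(X + q^{2}\right)$ ($x{\left(X,q \right)} = \left(X + q^{2}\right) 2 q = 2 q \left(X + q^{2}\right)$)
$\sqrt{48721 + x{\left(-213,o{\left(-13 \right)} \right)}} = \sqrt{48721 + 2 \cdot 0 \left(-213 + 0^{2}\right)} = \sqrt{48721 + 2 \cdot 0 \left(-213 + 0\right)} = \sqrt{48721 + 2 \cdot 0 \left(-213\right)} = \sqrt{48721 + 0} = \sqrt{48721}$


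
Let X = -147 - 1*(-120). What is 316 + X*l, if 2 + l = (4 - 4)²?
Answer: 370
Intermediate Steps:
l = -2 (l = -2 + (4 - 4)² = -2 + 0² = -2 + 0 = -2)
X = -27 (X = -147 + 120 = -27)
316 + X*l = 316 - 27*(-2) = 316 + 54 = 370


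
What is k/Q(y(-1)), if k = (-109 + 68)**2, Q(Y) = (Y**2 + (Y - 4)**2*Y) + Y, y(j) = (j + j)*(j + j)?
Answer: 1681/20 ≈ 84.050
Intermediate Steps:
y(j) = 4*j**2 (y(j) = (2*j)*(2*j) = 4*j**2)
Q(Y) = Y + Y**2 + Y*(-4 + Y)**2 (Q(Y) = (Y**2 + (-4 + Y)**2*Y) + Y = (Y**2 + Y*(-4 + Y)**2) + Y = Y + Y**2 + Y*(-4 + Y)**2)
k = 1681 (k = (-41)**2 = 1681)
k/Q(y(-1)) = 1681/(((4*(-1)**2)*(1 + 4*(-1)**2 + (-4 + 4*(-1)**2)**2))) = 1681/(((4*1)*(1 + 4*1 + (-4 + 4*1)**2))) = 1681/((4*(1 + 4 + (-4 + 4)**2))) = 1681/((4*(1 + 4 + 0**2))) = 1681/((4*(1 + 4 + 0))) = 1681/((4*5)) = 1681/20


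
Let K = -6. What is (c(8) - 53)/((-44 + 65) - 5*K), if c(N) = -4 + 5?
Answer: -52/51 ≈ -1.0196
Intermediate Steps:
c(N) = 1
(c(8) - 53)/((-44 + 65) - 5*K) = (1 - 53)/((-44 + 65) - 5*(-6)) = -52/(21 + 30) = -52/51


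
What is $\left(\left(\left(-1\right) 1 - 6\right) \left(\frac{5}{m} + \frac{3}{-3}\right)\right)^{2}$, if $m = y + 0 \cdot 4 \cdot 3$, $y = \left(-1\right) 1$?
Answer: $1764$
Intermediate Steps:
$y = -1$
$m = -1$ ($m = -1 + 0 \cdot 4 \cdot 3 = -1 + 0 \cdot 3 = -1 + 0 = -1$)
$\left(\left(\left(-1\right) 1 - 6\right) \left(\frac{5}{m} + \frac{3}{-3}\right)\right)^{2} = \left(\left(\left(-1\right) 1 - 6\right) \left(\frac{5}{-1} + \frac{3}{-3}\right)\right)^{2} = \left(\left(-1 - 6\right) \left(5 \left(-1\right) + 3 \left(- \frac{1}{3}\right)\right)\right)^{2} = \left(- 7 \left(-5 - 1\right)\right)^{2} = \left(\left(-7\right) \left(-6\right)\right)^{2} = 42^{2} = 1764$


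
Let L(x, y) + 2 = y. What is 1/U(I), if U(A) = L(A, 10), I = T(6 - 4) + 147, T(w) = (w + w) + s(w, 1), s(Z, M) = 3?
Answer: ⅛ ≈ 0.12500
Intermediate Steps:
T(w) = 3 + 2*w (T(w) = (w + w) + 3 = 2*w + 3 = 3 + 2*w)
L(x, y) = -2 + y
I = 154 (I = (3 + 2*(6 - 4)) + 147 = (3 + 2*2) + 147 = (3 + 4) + 147 = 7 + 147 = 154)
U(A) = 8 (U(A) = -2 + 10 = 8)
1/U(I) = 1/8 = ⅛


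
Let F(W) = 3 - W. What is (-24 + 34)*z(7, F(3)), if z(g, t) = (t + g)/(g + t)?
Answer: 10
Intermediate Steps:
z(g, t) = 1 (z(g, t) = (g + t)/(g + t) = 1)
(-24 + 34)*z(7, F(3)) = (-24 + 34)*1 = 10*1 = 10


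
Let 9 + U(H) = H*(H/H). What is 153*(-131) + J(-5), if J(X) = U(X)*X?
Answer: -19973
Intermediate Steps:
U(H) = -9 + H (U(H) = -9 + H*(H/H) = -9 + H*1 = -9 + H)
J(X) = X*(-9 + X) (J(X) = (-9 + X)*X = X*(-9 + X))
153*(-131) + J(-5) = 153*(-131) - 5*(-9 - 5) = -20043 - 5*(-14) = -20043 + 70 = -19973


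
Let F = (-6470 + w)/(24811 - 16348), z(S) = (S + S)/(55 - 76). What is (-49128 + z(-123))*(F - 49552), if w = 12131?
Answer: 48059801039270/19747 ≈ 2.4338e+9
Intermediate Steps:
z(S) = -2*S/21 (z(S) = (2*S)/(-21) = (2*S)*(-1/21) = -2*S/21)
F = 1887/2821 (F = (-6470 + 12131)/(24811 - 16348) = 5661/8463 = 5661*(1/8463) = 1887/2821 ≈ 0.66891)
(-49128 + z(-123))*(F - 49552) = (-49128 - 2/21*(-123))*(1887/2821 - 49552) = (-49128 + 82/7)*(-139784305/2821) = -343814/7*(-139784305/2821) = 48059801039270/19747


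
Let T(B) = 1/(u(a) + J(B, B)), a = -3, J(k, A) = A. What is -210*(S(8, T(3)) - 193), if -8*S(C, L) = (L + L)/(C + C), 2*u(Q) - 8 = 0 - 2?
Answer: 2593955/64 ≈ 40531.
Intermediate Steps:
u(Q) = 3 (u(Q) = 4 + (0 - 2)/2 = 4 + (1/2)*(-2) = 4 - 1 = 3)
T(B) = 1/(3 + B)
S(C, L) = -L/(8*C) (S(C, L) = -(L + L)/(8*(C + C)) = -2*L/(8*(2*C)) = -2*L*1/(2*C)/8 = -L/(8*C))
-210*(S(8, T(3)) - 193) = -210*(-1/8/((3 + 3)*8) - 193) = -210*(-1/8*1/8/6 - 193) = -210*(-1/8*1/6*1/8 - 193) = -210*(-1/384 - 193) = -210*(-74113/384) = 2593955/64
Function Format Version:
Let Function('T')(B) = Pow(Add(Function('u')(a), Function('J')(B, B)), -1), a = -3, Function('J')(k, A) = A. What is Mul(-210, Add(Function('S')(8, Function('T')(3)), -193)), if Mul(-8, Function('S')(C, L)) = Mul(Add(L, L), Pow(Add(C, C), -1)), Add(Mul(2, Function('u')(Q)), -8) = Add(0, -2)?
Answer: Rational(2593955, 64) ≈ 40531.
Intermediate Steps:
Function('u')(Q) = 3 (Function('u')(Q) = Add(4, Mul(Rational(1, 2), Add(0, -2))) = Add(4, Mul(Rational(1, 2), -2)) = Add(4, -1) = 3)
Function('T')(B) = Pow(Add(3, B), -1)
Function('S')(C, L) = Mul(Rational(-1, 8), L, Pow(C, -1)) (Function('S')(C, L) = Mul(Rational(-1, 8), Mul(Add(L, L), Pow(Add(C, C), -1))) = Mul(Rational(-1, 8), Mul(Mul(2, L), Pow(Mul(2, C), -1))) = Mul(Rational(-1, 8), Mul(Mul(2, L), Mul(Rational(1, 2), Pow(C, -1)))) = Mul(Rational(-1, 8), Mul(L, Pow(C, -1))) = Mul(Rational(-1, 8), L, Pow(C, -1)))
Mul(-210, Add(Function('S')(8, Function('T')(3)), -193)) = Mul(-210, Add(Mul(Rational(-1, 8), Pow(Add(3, 3), -1), Pow(8, -1)), -193)) = Mul(-210, Add(Mul(Rational(-1, 8), Pow(6, -1), Rational(1, 8)), -193)) = Mul(-210, Add(Mul(Rational(-1, 8), Rational(1, 6), Rational(1, 8)), -193)) = Mul(-210, Add(Rational(-1, 384), -193)) = Mul(-210, Rational(-74113, 384)) = Rational(2593955, 64)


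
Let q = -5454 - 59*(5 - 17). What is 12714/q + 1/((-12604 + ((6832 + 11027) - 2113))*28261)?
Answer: -188158854587/70237685042 ≈ -2.6789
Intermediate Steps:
q = -4746 (q = -5454 - 59*(-12) = -5454 - 1*(-708) = -5454 + 708 = -4746)
12714/q + 1/((-12604 + ((6832 + 11027) - 2113))*28261) = 12714/(-4746) + 1/((-12604 + ((6832 + 11027) - 2113))*28261) = 12714*(-1/4746) + (1/28261)/(-12604 + (17859 - 2113)) = -2119/791 + (1/28261)/(-12604 + 15746) = -2119/791 + (1/28261)/3142 = -2119/791 + (1/3142)*(1/28261) = -2119/791 + 1/88796062 = -188158854587/70237685042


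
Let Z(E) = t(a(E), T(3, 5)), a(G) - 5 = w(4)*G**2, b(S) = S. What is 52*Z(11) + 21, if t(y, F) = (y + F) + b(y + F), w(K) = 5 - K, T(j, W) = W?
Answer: 13645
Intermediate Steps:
a(G) = 5 + G**2 (a(G) = 5 + (5 - 1*4)*G**2 = 5 + (5 - 4)*G**2 = 5 + 1*G**2 = 5 + G**2)
t(y, F) = 2*F + 2*y (t(y, F) = (y + F) + (y + F) = (F + y) + (F + y) = 2*F + 2*y)
Z(E) = 20 + 2*E**2 (Z(E) = 2*5 + 2*(5 + E**2) = 10 + (10 + 2*E**2) = 20 + 2*E**2)
52*Z(11) + 21 = 52*(20 + 2*11**2) + 21 = 52*(20 + 2*121) + 21 = 52*(20 + 242) + 21 = 52*262 + 21 = 13624 + 21 = 13645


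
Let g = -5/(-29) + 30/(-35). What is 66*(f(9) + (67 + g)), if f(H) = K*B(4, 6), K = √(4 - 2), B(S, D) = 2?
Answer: 888492/203 + 132*√2 ≈ 4563.5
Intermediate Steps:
g = -139/203 (g = -5*(-1/29) + 30*(-1/35) = 5/29 - 6/7 = -139/203 ≈ -0.68473)
K = √2 ≈ 1.4142
f(H) = 2*√2 (f(H) = √2*2 = 2*√2)
66*(f(9) + (67 + g)) = 66*(2*√2 + (67 - 139/203)) = 66*(2*√2 + 13462/203) = 66*(13462/203 + 2*√2) = 888492/203 + 132*√2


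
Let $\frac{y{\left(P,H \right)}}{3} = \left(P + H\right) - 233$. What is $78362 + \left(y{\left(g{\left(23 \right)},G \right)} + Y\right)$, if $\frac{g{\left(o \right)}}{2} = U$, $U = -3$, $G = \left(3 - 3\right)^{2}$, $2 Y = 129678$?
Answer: $142484$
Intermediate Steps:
$Y = 64839$ ($Y = \frac{1}{2} \cdot 129678 = 64839$)
$G = 0$ ($G = 0^{2} = 0$)
$g{\left(o \right)} = -6$ ($g{\left(o \right)} = 2 \left(-3\right) = -6$)
$y{\left(P,H \right)} = -699 + 3 H + 3 P$ ($y{\left(P,H \right)} = 3 \left(\left(P + H\right) - 233\right) = 3 \left(\left(H + P\right) - 233\right) = 3 \left(-233 + H + P\right) = -699 + 3 H + 3 P$)
$78362 + \left(y{\left(g{\left(23 \right)},G \right)} + Y\right) = 78362 + \left(\left(-699 + 3 \cdot 0 + 3 \left(-6\right)\right) + 64839\right) = 78362 + \left(\left(-699 + 0 - 18\right) + 64839\right) = 78362 + \left(-717 + 64839\right) = 78362 + 64122 = 142484$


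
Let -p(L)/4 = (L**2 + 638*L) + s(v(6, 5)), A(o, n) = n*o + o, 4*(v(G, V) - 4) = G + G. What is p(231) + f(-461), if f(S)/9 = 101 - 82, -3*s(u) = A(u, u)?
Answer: -2408131/3 ≈ -8.0271e+5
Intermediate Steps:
v(G, V) = 4 + G/2 (v(G, V) = 4 + (G + G)/4 = 4 + (2*G)/4 = 4 + G/2)
A(o, n) = o + n*o
s(u) = -u*(1 + u)/3
f(S) = 171 (f(S) = 9*(101 - 82) = 9*19 = 171)
p(L) = 224/3 - 2552*L - 4*L**2 (p(L) = -4*((L**2 + 638*L) - (4 + (1/2)*6)*(1 + (4 + (1/2)*6))/3) = -4*((L**2 + 638*L) - (4 + 3)*(1 + (4 + 3))/3) = -4*((L**2 + 638*L) - 1/3*7*(1 + 7)) = -4*((L**2 + 638*L) - 1/3*7*8) = -4*((L**2 + 638*L) - 56/3) = -4*(-56/3 + L**2 + 638*L) = 224/3 - 2552*L - 4*L**2)
p(231) + f(-461) = (224/3 - 2552*231 - 4*231**2) + 171 = (224/3 - 589512 - 4*53361) + 171 = (224/3 - 589512 - 213444) + 171 = -2408644/3 + 171 = -2408131/3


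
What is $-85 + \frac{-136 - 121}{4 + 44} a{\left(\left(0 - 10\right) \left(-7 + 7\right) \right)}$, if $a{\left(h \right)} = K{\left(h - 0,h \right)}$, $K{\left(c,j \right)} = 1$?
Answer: $- \frac{4337}{48} \approx -90.354$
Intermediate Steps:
$a{\left(h \right)} = 1$
$-85 + \frac{-136 - 121}{4 + 44} a{\left(\left(0 - 10\right) \left(-7 + 7\right) \right)} = -85 + \frac{-136 - 121}{4 + 44} \cdot 1 = -85 + - \frac{257}{48} \cdot 1 = -85 + \left(-257\right) \frac{1}{48} \cdot 1 = -85 - \frac{257}{48} = - \frac{4337}{48}$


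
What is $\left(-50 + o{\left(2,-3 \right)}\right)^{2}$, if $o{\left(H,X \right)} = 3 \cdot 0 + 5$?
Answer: $2025$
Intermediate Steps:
$o{\left(H,X \right)} = 5$ ($o{\left(H,X \right)} = 0 + 5 = 5$)
$\left(-50 + o{\left(2,-3 \right)}\right)^{2} = \left(-50 + 5\right)^{2} = \left(-45\right)^{2} = 2025$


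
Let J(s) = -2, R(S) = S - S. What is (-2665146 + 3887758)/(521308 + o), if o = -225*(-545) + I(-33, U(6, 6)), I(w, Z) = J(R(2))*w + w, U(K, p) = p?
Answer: 611306/321983 ≈ 1.8986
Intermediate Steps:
R(S) = 0
I(w, Z) = -w (I(w, Z) = -2*w + w = -w)
o = 122658 (o = -225*(-545) - 1*(-33) = 122625 + 33 = 122658)
(-2665146 + 3887758)/(521308 + o) = (-2665146 + 3887758)/(521308 + 122658) = 1222612/643966 = 1222612*(1/643966) = 611306/321983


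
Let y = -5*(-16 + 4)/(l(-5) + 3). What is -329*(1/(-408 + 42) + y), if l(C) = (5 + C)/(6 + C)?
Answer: -2407951/366 ≈ -6579.1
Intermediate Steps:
l(C) = (5 + C)/(6 + C)
y = 20 (y = -5*(-16 + 4)/((5 - 5)/(6 - 5) + 3) = -(-60)/(0/1 + 3) = -(-60)/(1*0 + 3) = -(-60)/(0 + 3) = -(-60)/3 = -5*(-4) = 20)
-329*(1/(-408 + 42) + y) = -329*(1/(-408 + 42) + 20) = -329*(1/(-366) + 20) = -329*(-1/366 + 20) = -329*7319/366 = -2407951/366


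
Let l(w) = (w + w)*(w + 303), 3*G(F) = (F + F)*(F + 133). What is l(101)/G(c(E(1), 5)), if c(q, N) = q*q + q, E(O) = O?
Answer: 20402/45 ≈ 453.38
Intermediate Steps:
c(q, N) = q + q**2 (c(q, N) = q**2 + q = q + q**2)
G(F) = 2*F*(133 + F)/3 (G(F) = ((F + F)*(F + 133))/3 = ((2*F)*(133 + F))/3 = (2*F*(133 + F))/3 = 2*F*(133 + F)/3)
l(w) = 2*w*(303 + w) (l(w) = (2*w)*(303 + w) = 2*w*(303 + w))
l(101)/G(c(E(1), 5)) = (2*101*(303 + 101))/((2*(1*(1 + 1))*(133 + 1*(1 + 1))/3)) = (2*101*404)/((2*(1*2)*(133 + 1*2)/3)) = 81608/(((2/3)*2*(133 + 2))) = 81608/(((2/3)*2*135)) = 81608/180 = 81608*(1/180) = 20402/45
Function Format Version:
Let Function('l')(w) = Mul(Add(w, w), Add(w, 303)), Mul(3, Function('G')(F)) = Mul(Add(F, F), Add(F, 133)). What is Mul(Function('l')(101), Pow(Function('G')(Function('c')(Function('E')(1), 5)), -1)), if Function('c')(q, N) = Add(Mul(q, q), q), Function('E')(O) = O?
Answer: Rational(20402, 45) ≈ 453.38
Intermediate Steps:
Function('c')(q, N) = Add(q, Pow(q, 2)) (Function('c')(q, N) = Add(Pow(q, 2), q) = Add(q, Pow(q, 2)))
Function('G')(F) = Mul(Rational(2, 3), F, Add(133, F)) (Function('G')(F) = Mul(Rational(1, 3), Mul(Add(F, F), Add(F, 133))) = Mul(Rational(1, 3), Mul(Mul(2, F), Add(133, F))) = Mul(Rational(1, 3), Mul(2, F, Add(133, F))) = Mul(Rational(2, 3), F, Add(133, F)))
Function('l')(w) = Mul(2, w, Add(303, w)) (Function('l')(w) = Mul(Mul(2, w), Add(303, w)) = Mul(2, w, Add(303, w)))
Mul(Function('l')(101), Pow(Function('G')(Function('c')(Function('E')(1), 5)), -1)) = Mul(Mul(2, 101, Add(303, 101)), Pow(Mul(Rational(2, 3), Mul(1, Add(1, 1)), Add(133, Mul(1, Add(1, 1)))), -1)) = Mul(Mul(2, 101, 404), Pow(Mul(Rational(2, 3), Mul(1, 2), Add(133, Mul(1, 2))), -1)) = Mul(81608, Pow(Mul(Rational(2, 3), 2, Add(133, 2)), -1)) = Mul(81608, Pow(Mul(Rational(2, 3), 2, 135), -1)) = Mul(81608, Pow(180, -1)) = Mul(81608, Rational(1, 180)) = Rational(20402, 45)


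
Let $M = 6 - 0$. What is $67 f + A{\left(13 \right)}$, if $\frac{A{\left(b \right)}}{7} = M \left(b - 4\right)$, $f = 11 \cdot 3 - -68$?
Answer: $7145$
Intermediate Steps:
$f = 101$ ($f = 33 + 68 = 101$)
$M = 6$ ($M = 6 + 0 = 6$)
$A{\left(b \right)} = -168 + 42 b$ ($A{\left(b \right)} = 7 \cdot 6 \left(b - 4\right) = 7 \cdot 6 \left(-4 + b\right) = 7 \left(-24 + 6 b\right) = -168 + 42 b$)
$67 f + A{\left(13 \right)} = 67 \cdot 101 + \left(-168 + 42 \cdot 13\right) = 6767 + \left(-168 + 546\right) = 6767 + 378 = 7145$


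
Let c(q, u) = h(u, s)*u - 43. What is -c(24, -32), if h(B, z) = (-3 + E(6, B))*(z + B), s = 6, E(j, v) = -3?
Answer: 5035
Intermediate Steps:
h(B, z) = -6*B - 6*z (h(B, z) = (-3 - 3)*(z + B) = -6*(B + z) = -6*B - 6*z)
c(q, u) = -43 + u*(-36 - 6*u) (c(q, u) = (-6*u - 6*6)*u - 43 = (-6*u - 36)*u - 43 = (-36 - 6*u)*u - 43 = u*(-36 - 6*u) - 43 = -43 + u*(-36 - 6*u))
-c(24, -32) = -(-43 - 6*(-32)*(6 - 32)) = -(-43 - 6*(-32)*(-26)) = -(-43 - 4992) = -1*(-5035) = 5035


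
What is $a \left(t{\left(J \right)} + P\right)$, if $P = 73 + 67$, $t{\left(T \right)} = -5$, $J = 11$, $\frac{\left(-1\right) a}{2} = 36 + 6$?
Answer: $-11340$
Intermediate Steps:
$a = -84$ ($a = - 2 \left(36 + 6\right) = \left(-2\right) 42 = -84$)
$P = 140$
$a \left(t{\left(J \right)} + P\right) = - 84 \left(-5 + 140\right) = \left(-84\right) 135 = -11340$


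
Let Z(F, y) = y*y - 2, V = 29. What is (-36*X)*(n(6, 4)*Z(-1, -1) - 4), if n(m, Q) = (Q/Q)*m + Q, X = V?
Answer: 14616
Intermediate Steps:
Z(F, y) = -2 + y**2 (Z(F, y) = y**2 - 2 = -2 + y**2)
X = 29
n(m, Q) = Q + m (n(m, Q) = 1*m + Q = m + Q = Q + m)
(-36*X)*(n(6, 4)*Z(-1, -1) - 4) = (-36*29)*((4 + 6)*(-2 + (-1)**2) - 4) = -1044*(10*(-2 + 1) - 4) = -1044*(10*(-1) - 4) = -1044*(-10 - 4) = -1044*(-14) = 14616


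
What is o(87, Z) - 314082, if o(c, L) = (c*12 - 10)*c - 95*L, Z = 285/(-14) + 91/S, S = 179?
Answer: -556929349/2506 ≈ -2.2224e+5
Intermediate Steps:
Z = -49741/2506 (Z = 285/(-14) + 91/179 = 285*(-1/14) + 91*(1/179) = -285/14 + 91/179 = -49741/2506 ≈ -19.849)
o(c, L) = -95*L + c*(-10 + 12*c) (o(c, L) = (12*c - 10)*c - 95*L = (-10 + 12*c)*c - 95*L = c*(-10 + 12*c) - 95*L = -95*L + c*(-10 + 12*c))
o(87, Z) - 314082 = (-95*(-49741/2506) - 10*87 + 12*87**2) - 314082 = (4725395/2506 - 870 + 12*7569) - 314082 = (4725395/2506 - 870 + 90828) - 314082 = 230160143/2506 - 314082 = -556929349/2506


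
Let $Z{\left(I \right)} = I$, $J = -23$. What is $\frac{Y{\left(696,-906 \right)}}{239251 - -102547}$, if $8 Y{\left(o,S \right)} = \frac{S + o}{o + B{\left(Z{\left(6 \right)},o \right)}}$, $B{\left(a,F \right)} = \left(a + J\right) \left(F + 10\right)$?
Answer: $\frac{105}{15457472752} \approx 6.7928 \cdot 10^{-9}$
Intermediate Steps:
$B{\left(a,F \right)} = \left(-23 + a\right) \left(10 + F\right)$ ($B{\left(a,F \right)} = \left(a - 23\right) \left(F + 10\right) = \left(-23 + a\right) \left(10 + F\right)$)
$Y{\left(o,S \right)} = \frac{S + o}{8 \left(-170 - 16 o\right)}$ ($Y{\left(o,S \right)} = \frac{\left(S + o\right) \frac{1}{o + \left(-230 - 23 o + 10 \cdot 6 + o 6\right)}}{8} = \frac{\left(S + o\right) \frac{1}{o + \left(-230 - 23 o + 60 + 6 o\right)}}{8} = \frac{\left(S + o\right) \frac{1}{o - \left(170 + 17 o\right)}}{8} = \frac{\left(S + o\right) \frac{1}{-170 - 16 o}}{8} = \frac{\frac{1}{-170 - 16 o} \left(S + o\right)}{8} = \frac{S + o}{8 \left(-170 - 16 o\right)}$)
$\frac{Y{\left(696,-906 \right)}}{239251 - -102547} = \frac{\frac{1}{16} \frac{1}{-85 - 5568} \left(-906 + 696\right)}{239251 - -102547} = \frac{\frac{1}{16} \frac{1}{-85 - 5568} \left(-210\right)}{239251 + 102547} = \frac{\frac{1}{16} \frac{1}{-5653} \left(-210\right)}{341798} = \frac{1}{16} \left(- \frac{1}{5653}\right) \left(-210\right) \frac{1}{341798} = \frac{105}{45224} \cdot \frac{1}{341798} = \frac{105}{15457472752}$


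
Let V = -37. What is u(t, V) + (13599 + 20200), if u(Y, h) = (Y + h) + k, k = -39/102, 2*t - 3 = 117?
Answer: 1149935/34 ≈ 33822.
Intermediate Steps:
t = 60 (t = 3/2 + (½)*117 = 3/2 + 117/2 = 60)
k = -13/34 (k = -39*1/102 = -13/34 ≈ -0.38235)
u(Y, h) = -13/34 + Y + h (u(Y, h) = (Y + h) - 13/34 = -13/34 + Y + h)
u(t, V) + (13599 + 20200) = (-13/34 + 60 - 37) + (13599 + 20200) = 769/34 + 33799 = 1149935/34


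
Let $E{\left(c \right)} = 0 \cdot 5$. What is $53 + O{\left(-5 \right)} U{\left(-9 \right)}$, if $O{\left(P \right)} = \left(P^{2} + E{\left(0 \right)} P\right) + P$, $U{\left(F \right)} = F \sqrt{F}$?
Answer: $53 - 540 i \approx 53.0 - 540.0 i$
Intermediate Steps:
$U{\left(F \right)} = F^{\frac{3}{2}}$
$E{\left(c \right)} = 0$
$O{\left(P \right)} = P + P^{2}$ ($O{\left(P \right)} = \left(P^{2} + 0 P\right) + P = \left(P^{2} + 0\right) + P = P^{2} + P = P + P^{2}$)
$53 + O{\left(-5 \right)} U{\left(-9 \right)} = 53 + - 5 \left(1 - 5\right) \left(-9\right)^{\frac{3}{2}} = 53 + \left(-5\right) \left(-4\right) \left(- 27 i\right) = 53 + 20 \left(- 27 i\right) = 53 - 540 i$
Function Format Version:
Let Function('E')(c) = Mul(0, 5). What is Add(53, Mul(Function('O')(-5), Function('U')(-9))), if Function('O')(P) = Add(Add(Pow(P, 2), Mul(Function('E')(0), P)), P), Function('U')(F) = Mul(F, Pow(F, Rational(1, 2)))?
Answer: Add(53, Mul(-540, I)) ≈ Add(53.000, Mul(-540.00, I))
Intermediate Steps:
Function('U')(F) = Pow(F, Rational(3, 2))
Function('E')(c) = 0
Function('O')(P) = Add(P, Pow(P, 2)) (Function('O')(P) = Add(Add(Pow(P, 2), Mul(0, P)), P) = Add(Add(Pow(P, 2), 0), P) = Add(Pow(P, 2), P) = Add(P, Pow(P, 2)))
Add(53, Mul(Function('O')(-5), Function('U')(-9))) = Add(53, Mul(Mul(-5, Add(1, -5)), Pow(-9, Rational(3, 2)))) = Add(53, Mul(Mul(-5, -4), Mul(-27, I))) = Add(53, Mul(20, Mul(-27, I))) = Add(53, Mul(-540, I))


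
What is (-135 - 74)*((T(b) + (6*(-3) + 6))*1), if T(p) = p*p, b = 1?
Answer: 2299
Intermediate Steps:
T(p) = p**2
(-135 - 74)*((T(b) + (6*(-3) + 6))*1) = (-135 - 74)*((1**2 + (6*(-3) + 6))*1) = -209*(1 + (-18 + 6)) = -209*(1 - 12) = -(-2299) = -209*(-11) = 2299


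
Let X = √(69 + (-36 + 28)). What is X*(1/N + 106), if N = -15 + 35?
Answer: 2121*√61/20 ≈ 828.28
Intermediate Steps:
N = 20
X = √61 (X = √(69 - 8) = √61 ≈ 7.8102)
X*(1/N + 106) = √61*(1/20 + 106) = √61*(2121/20) = 2121*√61/20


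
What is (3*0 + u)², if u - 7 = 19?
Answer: 676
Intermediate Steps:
u = 26 (u = 7 + 19 = 26)
(3*0 + u)² = (3*0 + 26)² = (0 + 26)² = 26² = 676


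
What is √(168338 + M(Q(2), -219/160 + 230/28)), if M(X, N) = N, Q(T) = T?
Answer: √13198235890/280 ≈ 410.30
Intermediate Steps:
√(168338 + M(Q(2), -219/160 + 230/28)) = √(168338 + (-219/160 + 230/28)) = √(168338 + (-219*1/160 + 230*(1/28))) = √(168338 + (-219/160 + 115/14)) = √(168338 + 7667/1120) = √(188546227/1120) = √13198235890/280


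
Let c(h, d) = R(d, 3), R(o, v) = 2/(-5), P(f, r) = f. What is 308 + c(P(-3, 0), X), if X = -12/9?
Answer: 1538/5 ≈ 307.60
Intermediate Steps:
X = -4/3 (X = -12*⅑ = -4/3 ≈ -1.3333)
R(o, v) = -⅖ (R(o, v) = 2*(-⅕) = -⅖)
c(h, d) = -⅖
308 + c(P(-3, 0), X) = 308 - ⅖ = 1538/5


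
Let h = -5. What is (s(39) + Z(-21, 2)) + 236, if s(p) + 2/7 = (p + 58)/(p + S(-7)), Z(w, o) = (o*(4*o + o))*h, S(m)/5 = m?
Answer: 4479/28 ≈ 159.96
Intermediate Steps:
S(m) = 5*m
Z(w, o) = -25*o² (Z(w, o) = (o*(4*o + o))*(-5) = (o*(5*o))*(-5) = (5*o²)*(-5) = -25*o²)
s(p) = -2/7 + (58 + p)/(-35 + p) (s(p) = -2/7 + (p + 58)/(p + 5*(-7)) = -2/7 + (58 + p)/(p - 35) = -2/7 + (58 + p)/(-35 + p))
(s(39) + Z(-21, 2)) + 236 = ((476 + 5*39)/(7*(-35 + 39)) - 25*2²) + 236 = ((⅐)*(476 + 195)/4 - 25*4) + 236 = ((⅐)*(¼)*671 - 100) + 236 = (671/28 - 100) + 236 = -2129/28 + 236 = 4479/28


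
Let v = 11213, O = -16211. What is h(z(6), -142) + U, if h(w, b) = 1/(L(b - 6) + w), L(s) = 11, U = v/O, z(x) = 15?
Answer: -21179/32422 ≈ -0.65323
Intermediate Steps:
U = -11213/16211 (U = 11213/(-16211) = 11213*(-1/16211) = -11213/16211 ≈ -0.69169)
h(w, b) = 1/(11 + w)
h(z(6), -142) + U = 1/(11 + 15) - 11213/16211 = 1/26 - 11213/16211 = -21179/32422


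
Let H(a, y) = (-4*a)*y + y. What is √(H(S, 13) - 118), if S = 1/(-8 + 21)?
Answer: I*√109 ≈ 10.44*I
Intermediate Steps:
S = 1/13 ≈ 0.076923
H(a, y) = y - 4*a*y (H(a, y) = -4*a*y + y = y - 4*a*y)
√(H(S, 13) - 118) = √(13*(1 - 4*1/13) - 118) = √(13*(1 - 4/13) - 118) = √(13*(9/13) - 118) = √(9 - 118) = √(-109) = I*√109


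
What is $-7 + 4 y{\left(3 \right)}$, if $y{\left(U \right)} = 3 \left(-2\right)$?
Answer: $-31$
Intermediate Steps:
$y{\left(U \right)} = -6$
$-7 + 4 y{\left(3 \right)} = -7 + 4 \left(-6\right) = -7 - 24 = -31$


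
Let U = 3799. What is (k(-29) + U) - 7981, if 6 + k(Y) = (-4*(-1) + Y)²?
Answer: -3563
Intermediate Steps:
k(Y) = -6 + (4 + Y)² (k(Y) = -6 + (-4*(-1) + Y)² = -6 + (4 + Y)²)
(k(-29) + U) - 7981 = ((-6 + (4 - 29)²) + 3799) - 7981 = ((-6 + (-25)²) + 3799) - 7981 = ((-6 + 625) + 3799) - 7981 = (619 + 3799) - 7981 = 4418 - 7981 = -3563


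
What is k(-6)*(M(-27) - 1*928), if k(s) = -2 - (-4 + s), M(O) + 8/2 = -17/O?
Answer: -201176/27 ≈ -7451.0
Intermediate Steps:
M(O) = -4 - 17/O
k(s) = 2 - s (k(s) = -2 + (4 - s) = 2 - s)
k(-6)*(M(-27) - 1*928) = (2 - 1*(-6))*((-4 - 17/(-27)) - 1*928) = (2 + 6)*((-4 - 17*(-1/27)) - 928) = 8*((-4 + 17/27) - 928) = 8*(-91/27 - 928) = 8*(-25147/27) = -201176/27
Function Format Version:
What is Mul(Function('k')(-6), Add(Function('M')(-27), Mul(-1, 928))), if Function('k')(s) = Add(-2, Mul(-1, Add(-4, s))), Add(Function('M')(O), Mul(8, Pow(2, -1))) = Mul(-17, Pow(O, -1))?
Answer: Rational(-201176, 27) ≈ -7451.0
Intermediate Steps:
Function('M')(O) = Add(-4, Mul(-17, Pow(O, -1)))
Function('k')(s) = Add(2, Mul(-1, s)) (Function('k')(s) = Add(-2, Add(4, Mul(-1, s))) = Add(2, Mul(-1, s)))
Mul(Function('k')(-6), Add(Function('M')(-27), Mul(-1, 928))) = Mul(Add(2, Mul(-1, -6)), Add(Add(-4, Mul(-17, Pow(-27, -1))), Mul(-1, 928))) = Mul(Add(2, 6), Add(Add(-4, Mul(-17, Rational(-1, 27))), -928)) = Mul(8, Add(Add(-4, Rational(17, 27)), -928)) = Mul(8, Add(Rational(-91, 27), -928)) = Mul(8, Rational(-25147, 27)) = Rational(-201176, 27)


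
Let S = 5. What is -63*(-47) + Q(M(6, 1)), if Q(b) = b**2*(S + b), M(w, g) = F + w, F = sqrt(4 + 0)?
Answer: 3793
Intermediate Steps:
F = 2 (F = sqrt(4) = 2)
M(w, g) = 2 + w
Q(b) = b**2*(5 + b)
-63*(-47) + Q(M(6, 1)) = -63*(-47) + (2 + 6)**2*(5 + (2 + 6)) = 2961 + 8**2*(5 + 8) = 2961 + 64*13 = 2961 + 832 = 3793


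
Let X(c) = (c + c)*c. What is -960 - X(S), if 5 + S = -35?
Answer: -4160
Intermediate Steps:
S = -40 (S = -5 - 35 = -40)
X(c) = 2*c² (X(c) = (2*c)*c = 2*c²)
-960 - X(S) = -960 - 2*(-40)² = -960 - 2*1600 = -960 - 1*3200 = -960 - 3200 = -4160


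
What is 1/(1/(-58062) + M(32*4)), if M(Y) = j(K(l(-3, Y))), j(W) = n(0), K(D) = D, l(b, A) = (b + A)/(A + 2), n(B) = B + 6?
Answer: 58062/348371 ≈ 0.16667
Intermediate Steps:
n(B) = 6 + B
l(b, A) = (A + b)/(2 + A)
j(W) = 6 (j(W) = 6 + 0 = 6)
M(Y) = 6
1/(1/(-58062) + M(32*4)) = 1/(1/(-58062) + 6) = 1/(-1/58062 + 6) = 1/(348371/58062) = 58062/348371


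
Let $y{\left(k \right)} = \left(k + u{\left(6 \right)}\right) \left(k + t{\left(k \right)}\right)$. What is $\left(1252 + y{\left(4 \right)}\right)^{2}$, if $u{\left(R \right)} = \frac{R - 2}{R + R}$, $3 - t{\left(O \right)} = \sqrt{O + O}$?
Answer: $1644529 - \frac{200044 \sqrt{2}}{9} \approx 1.6131 \cdot 10^{6}$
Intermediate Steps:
$t{\left(O \right)} = 3 - \sqrt{2} \sqrt{O}$ ($t{\left(O \right)} = 3 - \sqrt{O + O} = 3 - \sqrt{2 O} = 3 - \sqrt{2} \sqrt{O}$)
$u{\left(R \right)} = \frac{-2 + R}{2 R}$
$y{\left(k \right)} = \left(\frac{1}{3} + k\right) \left(3 + k - \sqrt{2} \sqrt{k}\right)$ ($y{\left(k \right)} = \left(k + \frac{-2 + 6}{2 \cdot 6}\right) \left(k - \left(-3 + \sqrt{2} \sqrt{k}\right)\right) = \left(k + \frac{1}{2} \cdot \frac{1}{6} \cdot 4\right) \left(3 + k - \sqrt{2} \sqrt{k}\right) = \left(k + \frac{1}{3}\right) \left(3 + k - \sqrt{2} \sqrt{k}\right) = \left(\frac{1}{3} + k\right) \left(3 + k - \sqrt{2} \sqrt{k}\right)$)
$\left(1252 + y{\left(4 \right)}\right)^{2} = \left(1252 + \left(1 + 4^{2} + \frac{10}{3} \cdot 4 - \sqrt{2} \cdot 4^{\frac{3}{2}} - \frac{\sqrt{2} \sqrt{4}}{3}\right)\right)^{2} = \left(1252 + \left(1 + 16 + \frac{40}{3} - \sqrt{2} \cdot 8 - \frac{1}{3} \sqrt{2} \cdot 2\right)\right)^{2} = \left(1252 + \left(1 + 16 + \frac{40}{3} - 8 \sqrt{2} - \frac{2 \sqrt{2}}{3}\right)\right)^{2} = \left(1252 + \left(\frac{91}{3} - \frac{26 \sqrt{2}}{3}\right)\right)^{2} = \left(\frac{3847}{3} - \frac{26 \sqrt{2}}{3}\right)^{2}$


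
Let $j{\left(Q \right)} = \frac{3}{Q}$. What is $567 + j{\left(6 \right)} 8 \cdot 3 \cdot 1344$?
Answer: $16695$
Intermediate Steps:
$567 + j{\left(6 \right)} 8 \cdot 3 \cdot 1344 = 567 + \frac{3}{6} \cdot 8 \cdot 3 \cdot 1344 = 567 + 3 \cdot \frac{1}{6} \cdot 8 \cdot 3 \cdot 1344 = 567 + \frac{1}{2} \cdot 8 \cdot 3 \cdot 1344 = 567 + 4 \cdot 3 \cdot 1344 = 567 + 12 \cdot 1344 = 567 + 16128 = 16695$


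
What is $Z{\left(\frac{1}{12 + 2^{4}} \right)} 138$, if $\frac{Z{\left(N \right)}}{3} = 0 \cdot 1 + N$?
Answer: $\frac{207}{14} \approx 14.786$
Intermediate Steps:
$Z{\left(N \right)} = 3 N$ ($Z{\left(N \right)} = 3 \left(0 \cdot 1 + N\right) = 3 \left(0 + N\right) = 3 N$)
$Z{\left(\frac{1}{12 + 2^{4}} \right)} 138 = \frac{3}{12 + 2^{4}} \cdot 138 = \frac{3}{12 + 16} \cdot 138 = \frac{3}{28} \cdot 138 = \frac{207}{14}$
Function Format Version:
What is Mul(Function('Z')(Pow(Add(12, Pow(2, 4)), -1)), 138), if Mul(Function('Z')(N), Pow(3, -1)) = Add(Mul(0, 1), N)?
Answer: Rational(207, 14) ≈ 14.786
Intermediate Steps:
Function('Z')(N) = Mul(3, N) (Function('Z')(N) = Mul(3, Add(Mul(0, 1), N)) = Mul(3, Add(0, N)) = Mul(3, N))
Mul(Function('Z')(Pow(Add(12, Pow(2, 4)), -1)), 138) = Mul(Mul(3, Pow(Add(12, Pow(2, 4)), -1)), 138) = Mul(Mul(3, Pow(Add(12, 16), -1)), 138) = Mul(Mul(3, Pow(28, -1)), 138) = Mul(Mul(3, Rational(1, 28)), 138) = Mul(Rational(3, 28), 138) = Rational(207, 14)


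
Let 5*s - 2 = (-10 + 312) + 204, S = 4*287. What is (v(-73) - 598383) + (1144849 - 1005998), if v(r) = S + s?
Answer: -2291412/5 ≈ -4.5828e+5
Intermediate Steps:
S = 1148
s = 508/5 (s = 2/5 + ((-10 + 312) + 204)/5 = 2/5 + (302 + 204)/5 = 2/5 + (1/5)*506 = 2/5 + 506/5 = 508/5 ≈ 101.60)
v(r) = 6248/5 (v(r) = 1148 + 508/5 = 6248/5)
(v(-73) - 598383) + (1144849 - 1005998) = (6248/5 - 598383) + (1144849 - 1005998) = -2985667/5 + 138851 = -2291412/5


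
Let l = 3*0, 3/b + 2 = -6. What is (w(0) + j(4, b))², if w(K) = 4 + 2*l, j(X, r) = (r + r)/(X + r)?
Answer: 12100/841 ≈ 14.388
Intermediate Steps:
b = -3/8 (b = 3/(-2 - 6) = 3/(-8) = 3*(-⅛) = -3/8 ≈ -0.37500)
l = 0
j(X, r) = 2*r/(X + r) (j(X, r) = (2*r)/(X + r) = 2*r/(X + r))
w(K) = 4 (w(K) = 4 + 2*0 = 4 + 0 = 4)
(w(0) + j(4, b))² = (4 + 2*(-3/8)/(4 - 3/8))² = (4 + 2*(-3/8)/(29/8))² = (4 + 2*(-3/8)*(8/29))² = (4 - 6/29)² = (110/29)² = 12100/841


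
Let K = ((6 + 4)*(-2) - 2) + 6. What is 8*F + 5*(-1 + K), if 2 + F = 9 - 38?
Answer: -333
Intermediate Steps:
F = -31 (F = -2 + (9 - 38) = -2 - 29 = -31)
K = -16 (K = (10*(-2) - 2) + 6 = (-20 - 2) + 6 = -22 + 6 = -16)
8*F + 5*(-1 + K) = 8*(-31) + 5*(-1 - 16) = -248 + 5*(-17) = -248 - 85 = -333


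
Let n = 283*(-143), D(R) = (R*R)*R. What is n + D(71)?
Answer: 317442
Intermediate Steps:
D(R) = R³ (D(R) = R²*R = R³)
n = -40469
n + D(71) = -40469 + 71³ = -40469 + 357911 = 317442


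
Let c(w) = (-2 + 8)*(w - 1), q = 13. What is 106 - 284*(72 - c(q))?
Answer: 106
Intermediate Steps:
c(w) = -6 + 6*w (c(w) = 6*(-1 + w) = -6 + 6*w)
106 - 284*(72 - c(q)) = 106 - 284*(72 - (-6 + 6*13)) = 106 - 284*(72 - (-6 + 78)) = 106 - 284*(72 - 1*72) = 106 - 284*(72 - 72) = 106 - 284*0 = 106 + 0 = 106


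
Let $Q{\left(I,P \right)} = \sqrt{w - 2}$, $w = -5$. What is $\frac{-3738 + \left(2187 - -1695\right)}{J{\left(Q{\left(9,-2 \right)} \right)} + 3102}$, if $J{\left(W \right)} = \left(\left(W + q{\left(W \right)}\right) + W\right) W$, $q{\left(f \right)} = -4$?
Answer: $\frac{36 i}{\sqrt{7} + 772 i} \approx 0.046632 + 0.00015981 i$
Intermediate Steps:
$Q{\left(I,P \right)} = i \sqrt{7}$ ($Q{\left(I,P \right)} = \sqrt{-5 - 2} = \sqrt{-7} = i \sqrt{7}$)
$J{\left(W \right)} = W \left(-4 + 2 W\right)$ ($J{\left(W \right)} = \left(\left(W - 4\right) + W\right) W = \left(\left(-4 + W\right) + W\right) W = \left(-4 + 2 W\right) W = W \left(-4 + 2 W\right)$)
$\frac{-3738 + \left(2187 - -1695\right)}{J{\left(Q{\left(9,-2 \right)} \right)} + 3102} = \frac{-3738 + \left(2187 - -1695\right)}{2 i \sqrt{7} \left(-2 + i \sqrt{7}\right) + 3102} = \frac{-3738 + \left(2187 + 1695\right)}{2 i \sqrt{7} \left(-2 + i \sqrt{7}\right) + 3102} = \frac{-3738 + 3882}{3102 + 2 i \sqrt{7} \left(-2 + i \sqrt{7}\right)} = \frac{144}{3102 + 2 i \sqrt{7} \left(-2 + i \sqrt{7}\right)}$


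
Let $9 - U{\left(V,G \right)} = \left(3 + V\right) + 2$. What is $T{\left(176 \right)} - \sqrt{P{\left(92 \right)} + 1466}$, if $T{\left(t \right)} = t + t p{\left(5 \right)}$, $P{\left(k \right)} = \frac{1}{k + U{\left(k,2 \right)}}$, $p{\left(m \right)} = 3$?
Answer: $704 - \frac{\sqrt{5865}}{2} \approx 665.71$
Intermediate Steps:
$U{\left(V,G \right)} = 4 - V$ ($U{\left(V,G \right)} = 9 - \left(\left(3 + V\right) + 2\right) = 9 - \left(5 + V\right) = 4 - V$)
$P{\left(k \right)} = \frac{1}{4}$ ($P{\left(k \right)} = \frac{1}{k - \left(-4 + k\right)} = \frac{1}{4}$)
$T{\left(t \right)} = 4 t$ ($T{\left(t \right)} = t + t 3 = t + 3 t = 4 t$)
$T{\left(176 \right)} - \sqrt{P{\left(92 \right)} + 1466} = 4 \cdot 176 - \sqrt{\frac{1}{4} + 1466} = 704 - \sqrt{\frac{5865}{4}} = 704 - \frac{\sqrt{5865}}{2}$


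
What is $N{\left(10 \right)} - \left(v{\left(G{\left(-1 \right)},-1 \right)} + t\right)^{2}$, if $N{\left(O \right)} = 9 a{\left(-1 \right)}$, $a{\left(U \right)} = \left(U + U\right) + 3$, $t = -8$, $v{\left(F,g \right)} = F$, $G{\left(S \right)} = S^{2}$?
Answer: $-40$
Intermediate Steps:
$a{\left(U \right)} = 3 + 2 U$ ($a{\left(U \right)} = 2 U + 3 = 3 + 2 U$)
$N{\left(O \right)} = 9$ ($N{\left(O \right)} = 9 \left(3 + 2 \left(-1\right)\right) = 9 \left(3 - 2\right) = 9 \cdot 1 = 9$)
$N{\left(10 \right)} - \left(v{\left(G{\left(-1 \right)},-1 \right)} + t\right)^{2} = 9 - \left(\left(-1\right)^{2} - 8\right)^{2} = 9 - \left(1 - 8\right)^{2} = 9 - \left(-7\right)^{2} = 9 - 49 = -40$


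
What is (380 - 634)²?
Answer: 64516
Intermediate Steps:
(380 - 634)² = (-254)² = 64516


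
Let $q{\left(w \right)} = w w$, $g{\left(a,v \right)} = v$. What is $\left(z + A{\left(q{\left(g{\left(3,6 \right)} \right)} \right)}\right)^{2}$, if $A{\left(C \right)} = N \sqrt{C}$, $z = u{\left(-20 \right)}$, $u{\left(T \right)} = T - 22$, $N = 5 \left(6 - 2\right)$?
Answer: $6084$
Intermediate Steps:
$q{\left(w \right)} = w^{2}$
$N = 20$ ($N = 5 \cdot 4 = 20$)
$u{\left(T \right)} = -22 + T$
$z = -42$ ($z = -22 - 20 = -42$)
$A{\left(C \right)} = 20 \sqrt{C}$
$\left(z + A{\left(q{\left(g{\left(3,6 \right)} \right)} \right)}\right)^{2} = \left(-42 + 20 \sqrt{6^{2}}\right)^{2} = \left(-42 + 20 \sqrt{36}\right)^{2} = \left(-42 + 20 \cdot 6\right)^{2} = \left(-42 + 120\right)^{2} = 78^{2} = 6084$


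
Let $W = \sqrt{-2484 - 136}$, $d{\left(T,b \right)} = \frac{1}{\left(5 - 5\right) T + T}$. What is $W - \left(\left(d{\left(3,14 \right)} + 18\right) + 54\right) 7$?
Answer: $- \frac{1519}{3} + 2 i \sqrt{655} \approx -506.33 + 51.186 i$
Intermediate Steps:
$d{\left(T,b \right)} = \frac{1}{T}$ ($d{\left(T,b \right)} = \frac{1}{0 T + T} = \frac{1}{0 + T} = \frac{1}{T}$)
$W = 2 i \sqrt{655}$ ($W = \sqrt{-2620} = 2 i \sqrt{655} \approx 51.186 i$)
$W - \left(\left(d{\left(3,14 \right)} + 18\right) + 54\right) 7 = 2 i \sqrt{655} - \left(\left(\frac{1}{3} + 18\right) + 54\right) 7 = 2 i \sqrt{655} - \left(\frac{55}{3} + 54\right) 7 = 2 i \sqrt{655} - \frac{217}{3} \cdot 7 = 2 i \sqrt{655} - \frac{1519}{3} = - \frac{1519}{3} + 2 i \sqrt{655}$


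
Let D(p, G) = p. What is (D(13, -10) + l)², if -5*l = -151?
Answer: 46656/25 ≈ 1866.2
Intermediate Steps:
l = 151/5 (l = -⅕*(-151) = 151/5 ≈ 30.200)
(D(13, -10) + l)² = (13 + 151/5)² = (216/5)² = 46656/25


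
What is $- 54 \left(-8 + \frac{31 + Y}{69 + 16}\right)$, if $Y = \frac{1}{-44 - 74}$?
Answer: $\frac{2067741}{5015} \approx 412.31$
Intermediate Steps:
$Y = - \frac{1}{118}$ ($Y = \frac{1}{-118} = - \frac{1}{118} \approx -0.0084746$)
$- 54 \left(-8 + \frac{31 + Y}{69 + 16}\right) = - 54 \left(-8 + \frac{31 - \frac{1}{118}}{69 + 16}\right) = - 54 \left(-8 + \frac{3657}{118 \cdot 85}\right) = - 54 \left(-8 + \frac{3657}{118} \cdot \frac{1}{85}\right) = - 54 \left(-8 + \frac{3657}{10030}\right) = \left(-54\right) \left(- \frac{76583}{10030}\right) = \frac{2067741}{5015}$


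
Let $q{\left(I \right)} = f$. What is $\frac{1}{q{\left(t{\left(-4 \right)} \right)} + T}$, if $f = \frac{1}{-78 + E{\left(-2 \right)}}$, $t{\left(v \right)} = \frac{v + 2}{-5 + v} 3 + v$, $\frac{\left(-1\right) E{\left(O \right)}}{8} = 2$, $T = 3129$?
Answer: $\frac{94}{294125} \approx 0.00031959$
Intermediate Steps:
$E{\left(O \right)} = -16$ ($E{\left(O \right)} = \left(-8\right) 2 = -16$)
$t{\left(v \right)} = v + \frac{3 \left(2 + v\right)}{-5 + v}$ ($t{\left(v \right)} = \frac{2 + v}{-5 + v} 3 + v = \frac{3 \left(2 + v\right)}{-5 + v} + v = v + \frac{3 \left(2 + v\right)}{-5 + v}$)
$f = - \frac{1}{94}$ ($f = \frac{1}{-78 - 16} = \frac{1}{-94} = - \frac{1}{94} \approx -0.010638$)
$q{\left(I \right)} = - \frac{1}{94}$
$\frac{1}{q{\left(t{\left(-4 \right)} \right)} + T} = \frac{1}{- \frac{1}{94} + 3129} = \frac{1}{\frac{294125}{94}} = \frac{94}{294125}$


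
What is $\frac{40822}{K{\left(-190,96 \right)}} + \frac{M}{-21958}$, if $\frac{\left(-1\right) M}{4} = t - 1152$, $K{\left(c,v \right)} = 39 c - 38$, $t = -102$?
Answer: $- \frac{233432161}{40885796} \approx -5.7094$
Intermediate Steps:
$K{\left(c,v \right)} = -38 + 39 c$
$M = 5016$ ($M = - 4 \left(-102 - 1152\right) = \left(-4\right) \left(-1254\right) = 5016$)
$\frac{40822}{K{\left(-190,96 \right)}} + \frac{M}{-21958} = \frac{40822}{-38 + 39 \left(-190\right)} + \frac{5016}{-21958} = \frac{40822}{-38 - 7410} + 5016 \left(- \frac{1}{21958}\right) = \frac{40822}{-7448} - \frac{2508}{10979} = 40822 \left(- \frac{1}{7448}\right) - \frac{2508}{10979} = - \frac{20411}{3724} - \frac{2508}{10979} = - \frac{233432161}{40885796}$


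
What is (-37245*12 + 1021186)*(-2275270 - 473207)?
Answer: -1578301923342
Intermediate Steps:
(-37245*12 + 1021186)*(-2275270 - 473207) = (-446940 + 1021186)*(-2748477) = 574246*(-2748477) = -1578301923342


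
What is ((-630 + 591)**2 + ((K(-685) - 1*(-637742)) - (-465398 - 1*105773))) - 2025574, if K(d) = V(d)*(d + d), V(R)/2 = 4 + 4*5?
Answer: -880900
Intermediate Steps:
V(R) = 48 (V(R) = 2*(4 + 4*5) = 2*(4 + 20) = 2*24 = 48)
K(d) = 96*d (K(d) = 48*(d + d) = 48*(2*d) = 96*d)
((-630 + 591)**2 + ((K(-685) - 1*(-637742)) - (-465398 - 1*105773))) - 2025574 = ((-630 + 591)**2 + ((96*(-685) - 1*(-637742)) - (-465398 - 1*105773))) - 2025574 = ((-39)**2 + ((-65760 + 637742) - (-465398 - 105773))) - 2025574 = (1521 + (571982 - 1*(-571171))) - 2025574 = (1521 + (571982 + 571171)) - 2025574 = (1521 + 1143153) - 2025574 = 1144674 - 2025574 = -880900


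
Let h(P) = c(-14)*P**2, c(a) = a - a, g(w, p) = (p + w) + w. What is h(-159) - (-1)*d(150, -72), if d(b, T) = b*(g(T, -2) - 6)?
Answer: -22800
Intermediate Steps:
g(w, p) = p + 2*w
d(b, T) = b*(-8 + 2*T) (d(b, T) = b*((-2 + 2*T) - 6) = b*(-8 + 2*T))
c(a) = 0
h(P) = 0 (h(P) = 0*P**2 = 0)
h(-159) - (-1)*d(150, -72) = 0 - (-1)*2*150*(-4 - 72) = 0 - (-1)*2*150*(-76) = 0 - (-1)*(-22800) = 0 - 1*22800 = 0 - 22800 = -22800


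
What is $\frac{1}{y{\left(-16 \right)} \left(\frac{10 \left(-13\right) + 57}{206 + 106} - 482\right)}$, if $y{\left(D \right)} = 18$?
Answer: $- \frac{52}{451371} \approx -0.0001152$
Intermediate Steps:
$\frac{1}{y{\left(-16 \right)} \left(\frac{10 \left(-13\right) + 57}{206 + 106} - 482\right)} = \frac{1}{18 \left(\frac{10 \left(-13\right) + 57}{206 + 106} - 482\right)} = \frac{1}{18 \left(\frac{-130 + 57}{312} - 482\right)} = \frac{1}{18 \left(\left(-73\right) \frac{1}{312} - 482\right)} = \frac{1}{18 \left(- \frac{73}{312} - 482\right)} = \frac{1}{18 \left(- \frac{150457}{312}\right)} = \frac{1}{- \frac{451371}{52}} = - \frac{52}{451371}$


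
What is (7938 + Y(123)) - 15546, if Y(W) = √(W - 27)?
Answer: -7608 + 4*√6 ≈ -7598.2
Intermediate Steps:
Y(W) = √(-27 + W)
(7938 + Y(123)) - 15546 = (7938 + √(-27 + 123)) - 15546 = (7938 + √96) - 15546 = (7938 + 4*√6) - 15546 = -7608 + 4*√6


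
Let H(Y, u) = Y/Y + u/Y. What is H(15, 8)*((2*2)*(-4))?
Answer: -368/15 ≈ -24.533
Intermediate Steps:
H(Y, u) = 1 + u/Y
H(15, 8)*((2*2)*(-4)) = ((15 + 8)/15)*((2*2)*(-4)) = ((1/15)*23)*(4*(-4)) = (23/15)*(-16) = -368/15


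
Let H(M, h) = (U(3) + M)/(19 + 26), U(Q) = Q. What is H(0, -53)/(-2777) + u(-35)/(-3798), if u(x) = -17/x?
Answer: -56071/369146610 ≈ -0.00015189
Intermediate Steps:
H(M, h) = 1/15 + M/45 (H(M, h) = (3 + M)/(19 + 26) = (3 + M)/45 = (3 + M)*(1/45) = 1/15 + M/45)
H(0, -53)/(-2777) + u(-35)/(-3798) = (1/15 + (1/45)*0)/(-2777) - 17/(-35)/(-3798) = (1/15 + 0)*(-1/2777) - 17*(-1/35)*(-1/3798) = (1/15)*(-1/2777) + (17/35)*(-1/3798) = -1/41655 - 17/132930 = -56071/369146610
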